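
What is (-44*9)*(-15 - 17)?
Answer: 12672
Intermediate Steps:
(-44*9)*(-15 - 17) = -396*(-32) = 12672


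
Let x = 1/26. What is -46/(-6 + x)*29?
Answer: 34684/155 ≈ 223.77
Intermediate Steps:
x = 1/26 ≈ 0.038462
-46/(-6 + x)*29 = -46/(-6 + 1/26)*29 = -46/(-155/26)*29 = -46*(-26/155)*29 = (1196/155)*29 = 34684/155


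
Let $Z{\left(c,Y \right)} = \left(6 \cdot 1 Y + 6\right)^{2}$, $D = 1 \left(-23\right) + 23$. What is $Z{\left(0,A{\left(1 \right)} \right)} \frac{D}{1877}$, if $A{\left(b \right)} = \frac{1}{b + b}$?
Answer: $0$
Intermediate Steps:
$D = 0$ ($D = -23 + 23 = 0$)
$A{\left(b \right)} = \frac{1}{2 b}$
$Z{\left(c,Y \right)} = \left(6 + 6 Y\right)^{2}$ ($Z{\left(c,Y \right)} = \left(6 Y + 6\right)^{2} = \left(6 + 6 Y\right)^{2}$)
$Z{\left(0,A{\left(1 \right)} \right)} \frac{D}{1877} = 36 \left(1 + \frac{1}{2 \cdot 1}\right)^{2} \cdot \frac{0}{1877} = 36 \left(1 + \frac{1}{2} \cdot 1\right)^{2} \cdot 0 \cdot \frac{1}{1877} = 36 \left(1 + \frac{1}{2}\right)^{2} \cdot 0 = 36 \left(\frac{3}{2}\right)^{2} \cdot 0 = 36 \cdot \frac{9}{4} \cdot 0 = 81 \cdot 0 = 0$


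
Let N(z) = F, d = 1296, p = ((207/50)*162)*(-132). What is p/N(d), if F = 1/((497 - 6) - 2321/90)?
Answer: -5148128502/125 ≈ -4.1185e+7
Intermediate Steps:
p = -2213244/25 (p = ((207*(1/50))*162)*(-132) = ((207/50)*162)*(-132) = (16767/25)*(-132) = -2213244/25 ≈ -88530.)
F = 90/41869 (F = 1/(491 - 2321*1/90) = 1/(491 - 2321/90) = 1/(41869/90) = 90/41869 ≈ 0.0021496)
N(z) = 90/41869
p/N(d) = -2213244/(25*90/41869) = -2213244/25*41869/90 = -5148128502/125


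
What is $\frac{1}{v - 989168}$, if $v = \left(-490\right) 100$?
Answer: $- \frac{1}{1038168} \approx -9.6323 \cdot 10^{-7}$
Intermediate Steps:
$v = -49000$
$\frac{1}{v - 989168} = \frac{1}{-49000 - 989168} = \frac{1}{-1038168} = - \frac{1}{1038168}$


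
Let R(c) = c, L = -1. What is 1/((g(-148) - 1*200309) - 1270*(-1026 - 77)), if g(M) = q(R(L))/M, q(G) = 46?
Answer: 74/88837051 ≈ 8.3299e-7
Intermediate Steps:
g(M) = 46/M
1/((g(-148) - 1*200309) - 1270*(-1026 - 77)) = 1/((46/(-148) - 1*200309) - 1270*(-1026 - 77)) = 1/((46*(-1/148) - 200309) - 1270*(-1103)) = 1/((-23/74 - 200309) + 1400810) = 1/(-14822889/74 + 1400810) = 1/(88837051/74) = 74/88837051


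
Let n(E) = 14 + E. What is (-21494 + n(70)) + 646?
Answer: -20764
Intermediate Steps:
(-21494 + n(70)) + 646 = (-21494 + (14 + 70)) + 646 = (-21494 + 84) + 646 = -21410 + 646 = -20764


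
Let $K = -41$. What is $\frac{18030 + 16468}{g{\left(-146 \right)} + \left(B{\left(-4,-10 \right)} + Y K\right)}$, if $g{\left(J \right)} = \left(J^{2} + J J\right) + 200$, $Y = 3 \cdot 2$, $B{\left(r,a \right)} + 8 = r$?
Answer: $\frac{17249}{21287} \approx 0.81031$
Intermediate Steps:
$B{\left(r,a \right)} = -8 + r$
$Y = 6$
$g{\left(J \right)} = 200 + 2 J^{2}$ ($g{\left(J \right)} = \left(J^{2} + J^{2}\right) + 200 = 2 J^{2} + 200 = 200 + 2 J^{2}$)
$\frac{18030 + 16468}{g{\left(-146 \right)} + \left(B{\left(-4,-10 \right)} + Y K\right)} = \frac{18030 + 16468}{\left(200 + 2 \left(-146\right)^{2}\right) + \left(\left(-8 - 4\right) + 6 \left(-41\right)\right)} = \frac{34498}{\left(200 + 2 \cdot 21316\right) - 258} = \frac{34498}{\left(200 + 42632\right) - 258} = \frac{34498}{42832 - 258} = \frac{34498}{42574} = 34498 \cdot \frac{1}{42574} = \frac{17249}{21287}$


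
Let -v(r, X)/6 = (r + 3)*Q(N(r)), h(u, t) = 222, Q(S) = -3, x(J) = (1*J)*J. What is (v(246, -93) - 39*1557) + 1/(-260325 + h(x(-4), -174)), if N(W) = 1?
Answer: -14628452824/260103 ≈ -56241.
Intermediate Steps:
x(J) = J² (x(J) = J*J = J²)
v(r, X) = 54 + 18*r (v(r, X) = -6*(r + 3)*(-3) = -6*(3 + r)*(-3) = -6*(-9 - 3*r) = 54 + 18*r)
(v(246, -93) - 39*1557) + 1/(-260325 + h(x(-4), -174)) = ((54 + 18*246) - 39*1557) + 1/(-260325 + 222) = ((54 + 4428) - 60723) + 1/(-260103) = (4482 - 60723) - 1/260103 = -56241 - 1/260103 = -14628452824/260103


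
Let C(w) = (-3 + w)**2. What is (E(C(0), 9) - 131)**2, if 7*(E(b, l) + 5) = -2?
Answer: 910116/49 ≈ 18574.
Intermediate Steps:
E(b, l) = -37/7 (E(b, l) = -5 + (1/7)*(-2) = -5 - 2/7 = -37/7)
(E(C(0), 9) - 131)**2 = (-37/7 - 131)**2 = (-954/7)**2 = 910116/49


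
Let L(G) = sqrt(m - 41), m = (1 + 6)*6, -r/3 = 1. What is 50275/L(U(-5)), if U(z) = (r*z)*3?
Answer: 50275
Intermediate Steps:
r = -3 (r = -3*1 = -3)
m = 42 (m = 7*6 = 42)
U(z) = -9*z (U(z) = -3*z*3 = -9*z)
L(G) = 1 (L(G) = sqrt(42 - 41) = sqrt(1) = 1)
50275/L(U(-5)) = 50275/1 = 50275*1 = 50275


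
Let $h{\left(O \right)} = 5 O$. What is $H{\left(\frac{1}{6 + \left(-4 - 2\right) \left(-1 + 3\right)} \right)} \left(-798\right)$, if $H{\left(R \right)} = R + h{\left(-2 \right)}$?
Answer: $8113$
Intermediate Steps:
$H{\left(R \right)} = -10 + R$ ($H{\left(R \right)} = R + 5 \left(-2\right) = R - 10 = -10 + R$)
$H{\left(\frac{1}{6 + \left(-4 - 2\right) \left(-1 + 3\right)} \right)} \left(-798\right) = \left(-10 + \frac{1}{6 + \left(-4 - 2\right) \left(-1 + 3\right)}\right) \left(-798\right) = \left(-10 + \frac{1}{6 - 12}\right) \left(-798\right) = \left(-10 + \frac{1}{-6}\right) \left(-798\right) = \left(-10 - \frac{1}{6}\right) \left(-798\right) = \left(- \frac{61}{6}\right) \left(-798\right) = 8113$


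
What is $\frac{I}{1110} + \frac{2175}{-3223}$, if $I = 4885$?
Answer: $\frac{2666021}{715506} \approx 3.7261$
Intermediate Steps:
$\frac{I}{1110} + \frac{2175}{-3223} = \frac{4885}{1110} + \frac{2175}{-3223} = 4885 \cdot \frac{1}{1110} + 2175 \left(- \frac{1}{3223}\right) = \frac{977}{222} - \frac{2175}{3223} = \frac{2666021}{715506}$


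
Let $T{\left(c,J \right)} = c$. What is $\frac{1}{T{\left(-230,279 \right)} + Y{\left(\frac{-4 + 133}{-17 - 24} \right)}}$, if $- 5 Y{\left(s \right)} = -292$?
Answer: $- \frac{5}{858} \approx -0.0058275$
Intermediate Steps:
$Y{\left(s \right)} = \frac{292}{5}$ ($Y{\left(s \right)} = \left(- \frac{1}{5}\right) \left(-292\right) = \frac{292}{5}$)
$\frac{1}{T{\left(-230,279 \right)} + Y{\left(\frac{-4 + 133}{-17 - 24} \right)}} = \frac{1}{-230 + \frac{292}{5}} = \frac{1}{- \frac{858}{5}} = - \frac{5}{858}$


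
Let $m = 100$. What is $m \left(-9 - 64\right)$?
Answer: $-7300$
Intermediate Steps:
$m \left(-9 - 64\right) = 100 \left(-9 - 64\right) = 100 \left(-73\right) = -7300$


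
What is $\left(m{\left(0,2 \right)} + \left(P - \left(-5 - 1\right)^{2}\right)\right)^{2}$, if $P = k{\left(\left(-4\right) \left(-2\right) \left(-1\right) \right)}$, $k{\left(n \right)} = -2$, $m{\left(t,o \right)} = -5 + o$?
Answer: $1681$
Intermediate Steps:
$P = -2$
$\left(m{\left(0,2 \right)} + \left(P - \left(-5 - 1\right)^{2}\right)\right)^{2} = \left(\left(-5 + 2\right) - \left(2 + \left(-5 - 1\right)^{2}\right)\right)^{2} = \left(-3 - 38\right)^{2} = \left(-41\right)^{2} = 1681$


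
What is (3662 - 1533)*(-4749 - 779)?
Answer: -11769112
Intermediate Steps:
(3662 - 1533)*(-4749 - 779) = 2129*(-5528) = -11769112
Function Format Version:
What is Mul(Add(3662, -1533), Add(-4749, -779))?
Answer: -11769112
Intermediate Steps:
Mul(Add(3662, -1533), Add(-4749, -779)) = Mul(2129, -5528) = -11769112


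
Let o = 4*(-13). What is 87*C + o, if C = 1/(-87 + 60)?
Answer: -497/9 ≈ -55.222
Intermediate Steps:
C = -1/27 (C = 1/(-27) = -1/27 ≈ -0.037037)
o = -52
87*C + o = 87*(-1/27) - 52 = -29/9 - 52 = -497/9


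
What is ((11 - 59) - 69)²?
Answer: 13689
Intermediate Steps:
((11 - 59) - 69)² = (-48 - 69)² = (-117)² = 13689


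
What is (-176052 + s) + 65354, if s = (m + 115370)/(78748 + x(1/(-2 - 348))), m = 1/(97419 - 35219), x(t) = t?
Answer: -3795438583875281/34286877956 ≈ -1.1070e+5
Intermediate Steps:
m = 1/62200 ≈ 1.6077e-5
s = 50232098007/34286877956 (s = (1/62200 + 115370)/(78748 + 1/(-2 - 348)) = 7176014001/(62200*(78748 + 1/(-350))) = 7176014001/(62200*(78748 - 1/350)) = 7176014001/(62200*(27561799/350)) = (7176014001/62200)*(350/27561799) = 50232098007/34286877956 ≈ 1.4651)
(-176052 + s) + 65354 = (-176052 + 50232098007/34286877956) + 65354 = -6036223205811705/34286877956 + 65354 = -3795438583875281/34286877956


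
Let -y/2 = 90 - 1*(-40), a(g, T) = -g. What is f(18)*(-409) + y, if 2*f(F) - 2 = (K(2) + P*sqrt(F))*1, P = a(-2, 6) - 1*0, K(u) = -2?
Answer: -260 - 1227*sqrt(2) ≈ -1995.2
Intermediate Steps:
P = 2 (P = -1*(-2) - 1*0 = 2 + 0 = 2)
y = -260 (y = -2*(90 - 1*(-40)) = -2*(90 + 40) = -2*130 = -260)
f(F) = sqrt(F) (f(F) = 1 + ((-2 + 2*sqrt(F))*1)/2 = 1 + (-2 + 2*sqrt(F))/2 = 1 + (-1 + sqrt(F)) = sqrt(F))
f(18)*(-409) + y = sqrt(18)*(-409) - 260 = (3*sqrt(2))*(-409) - 260 = -1227*sqrt(2) - 260 = -260 - 1227*sqrt(2)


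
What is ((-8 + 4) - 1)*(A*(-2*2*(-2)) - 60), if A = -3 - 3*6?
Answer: 1140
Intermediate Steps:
A = -21 (A = -3 - 18 = -21)
((-8 + 4) - 1)*(A*(-2*2*(-2)) - 60) = ((-8 + 4) - 1)*(-21*(-2*2)*(-2) - 60) = (-4 - 1)*(-(-84)*(-2) - 60) = -5*(-21*8 - 60) = -5*(-168 - 60) = -5*(-228) = 1140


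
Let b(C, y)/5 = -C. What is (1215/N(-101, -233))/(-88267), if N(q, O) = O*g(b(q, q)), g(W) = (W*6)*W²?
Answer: 81/1059469387975550 ≈ 7.6453e-14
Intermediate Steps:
b(C, y) = -5*C (b(C, y) = 5*(-C) = -5*C)
g(W) = 6*W³ (g(W) = (6*W)*W² = 6*W³)
N(q, O) = -750*O*q³ (N(q, O) = O*(6*(-5*q)³) = O*(6*(-125*q³)) = O*(-750*q³) = -750*O*q³)
(1215/N(-101, -233))/(-88267) = (1215/((-750*(-233)*(-101)³)))/(-88267) = (1215/((-750*(-233)*(-1030301))))*(-1/88267) = (1215/(-180045099750))*(-1/88267) = (1215*(-1/180045099750))*(-1/88267) = -81/12003006650*(-1/88267) = 81/1059469387975550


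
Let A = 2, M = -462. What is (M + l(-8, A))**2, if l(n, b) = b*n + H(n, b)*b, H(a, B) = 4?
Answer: 220900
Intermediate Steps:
l(n, b) = 4*b + b*n (l(n, b) = b*n + 4*b = 4*b + b*n)
(M + l(-8, A))**2 = (-462 + 2*(4 - 8))**2 = (-462 + 2*(-4))**2 = (-462 - 8)**2 = (-470)**2 = 220900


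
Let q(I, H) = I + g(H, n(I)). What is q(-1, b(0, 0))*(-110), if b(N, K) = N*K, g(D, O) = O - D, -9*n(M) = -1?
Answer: 880/9 ≈ 97.778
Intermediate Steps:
n(M) = 1/9 (n(M) = -1/9*(-1) = 1/9)
b(N, K) = K*N
q(I, H) = 1/9 + I - H (q(I, H) = I + (1/9 - H) = 1/9 + I - H)
q(-1, b(0, 0))*(-110) = (1/9 - 1 - 0*0)*(-110) = (1/9 - 1 - 1*0)*(-110) = (1/9 - 1 + 0)*(-110) = -8/9*(-110) = 880/9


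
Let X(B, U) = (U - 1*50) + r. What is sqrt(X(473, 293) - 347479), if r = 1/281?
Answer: I*sqrt(27418101515)/281 ≈ 589.27*I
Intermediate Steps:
r = 1/281 ≈ 0.0035587
X(B, U) = -14049/281 + U (X(B, U) = (U - 1*50) + 1/281 = (U - 50) + 1/281 = (-50 + U) + 1/281 = -14049/281 + U)
sqrt(X(473, 293) - 347479) = sqrt((-14049/281 + 293) - 347479) = sqrt(68284/281 - 347479) = sqrt(-97573315/281) = I*sqrt(27418101515)/281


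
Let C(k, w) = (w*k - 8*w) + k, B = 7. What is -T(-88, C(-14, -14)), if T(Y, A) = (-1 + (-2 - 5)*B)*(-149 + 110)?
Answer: -1950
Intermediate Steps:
C(k, w) = k - 8*w + k*w (C(k, w) = (k*w - 8*w) + k = (-8*w + k*w) + k = k - 8*w + k*w)
T(Y, A) = 1950 (T(Y, A) = (-1 + (-2 - 5)*7)*(-149 + 110) = (-1 - 7*7)*(-39) = (-1 - 49)*(-39) = -50*(-39) = 1950)
-T(-88, C(-14, -14)) = -1*1950 = -1950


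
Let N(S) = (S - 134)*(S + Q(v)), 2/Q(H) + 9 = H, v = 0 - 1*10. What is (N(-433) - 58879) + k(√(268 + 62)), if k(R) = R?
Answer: 3547142/19 + √330 ≈ 1.8671e+5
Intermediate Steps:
v = -10 (v = 0 - 10 = -10)
Q(H) = 2/(-9 + H)
N(S) = (-134 + S)*(-2/19 + S) (N(S) = (S - 134)*(S + 2/(-9 - 10)) = (-134 + S)*(S + 2/(-19)) = (-134 + S)*(S + 2*(-1/19)) = (-134 + S)*(S - 2/19) = (-134 + S)*(-2/19 + S))
(N(-433) - 58879) + k(√(268 + 62)) = ((268/19 + (-433)² - 2548/19*(-433)) - 58879) + √(268 + 62) = ((268/19 + 187489 + 1103284/19) - 58879) + √330 = (4665843/19 - 58879) + √330 = 3547142/19 + √330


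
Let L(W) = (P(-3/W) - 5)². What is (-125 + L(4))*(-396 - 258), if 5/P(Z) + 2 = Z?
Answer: 6213000/121 ≈ 51347.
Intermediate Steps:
P(Z) = 5/(-2 + Z)
L(W) = (-5 + 5/(-2 - 3/W))² (L(W) = (5/(-2 - 3/W) - 5)² = (-5 + 5/(-2 - 3/W))²)
(-125 + L(4))*(-396 - 258) = (-125 + 225*(1 + 4)²/(3 + 2*4)²)*(-396 - 258) = (-125 + 225*5²/(3 + 8)²)*(-654) = (-125 + 225*25/11²)*(-654) = (-125 + 225*25*(1/121))*(-654) = (-125 + 5625/121)*(-654) = -9500/121*(-654) = 6213000/121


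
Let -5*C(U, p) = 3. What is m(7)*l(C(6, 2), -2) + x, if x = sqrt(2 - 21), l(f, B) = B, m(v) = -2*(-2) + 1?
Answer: -10 + I*sqrt(19) ≈ -10.0 + 4.3589*I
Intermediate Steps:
m(v) = 5 (m(v) = 4 + 1 = 5)
C(U, p) = -3/5 (C(U, p) = -1/5*3 = -3/5)
x = I*sqrt(19) (x = sqrt(-19) = I*sqrt(19) ≈ 4.3589*I)
m(7)*l(C(6, 2), -2) + x = 5*(-2) + I*sqrt(19) = -10 + I*sqrt(19)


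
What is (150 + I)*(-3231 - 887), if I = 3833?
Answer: -16401994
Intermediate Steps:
(150 + I)*(-3231 - 887) = (150 + 3833)*(-3231 - 887) = 3983*(-4118) = -16401994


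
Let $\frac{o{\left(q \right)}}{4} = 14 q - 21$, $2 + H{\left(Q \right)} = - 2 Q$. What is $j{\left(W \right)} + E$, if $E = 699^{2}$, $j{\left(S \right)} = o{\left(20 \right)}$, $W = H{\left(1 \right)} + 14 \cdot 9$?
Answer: $489637$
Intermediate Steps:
$H{\left(Q \right)} = -2 - 2 Q$
$o{\left(q \right)} = -84 + 56 q$ ($o{\left(q \right)} = 4 \left(14 q - 21\right) = 4 \left(-21 + 14 q\right) = -84 + 56 q$)
$W = 122$ ($W = \left(-2 - 2\right) + 14 \cdot 9 = \left(-2 - 2\right) + 126 = -4 + 126 = 122$)
$j{\left(S \right)} = 1036$ ($j{\left(S \right)} = -84 + 56 \cdot 20 = -84 + 1120 = 1036$)
$E = 488601$
$j{\left(W \right)} + E = 1036 + 488601 = 489637$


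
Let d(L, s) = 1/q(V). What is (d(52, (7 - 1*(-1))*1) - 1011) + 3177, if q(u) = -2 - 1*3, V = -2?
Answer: 10829/5 ≈ 2165.8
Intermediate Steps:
q(u) = -5 (q(u) = -2 - 3 = -5)
d(L, s) = -⅕ (d(L, s) = 1/(-5) = -⅕)
(d(52, (7 - 1*(-1))*1) - 1011) + 3177 = (-⅕ - 1011) + 3177 = -5056/5 + 3177 = 10829/5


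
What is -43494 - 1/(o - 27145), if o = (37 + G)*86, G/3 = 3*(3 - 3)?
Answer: -1042246721/23963 ≈ -43494.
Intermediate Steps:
G = 0 (G = 3*(3*(3 - 3)) = 3*(3*0) = 3*0 = 0)
o = 3182 (o = (37 + 0)*86 = 37*86 = 3182)
-43494 - 1/(o - 27145) = -43494 - 1/(3182 - 27145) = -43494 - 1/(-23963) = -43494 - 1*(-1/23963) = -43494 + 1/23963 = -1042246721/23963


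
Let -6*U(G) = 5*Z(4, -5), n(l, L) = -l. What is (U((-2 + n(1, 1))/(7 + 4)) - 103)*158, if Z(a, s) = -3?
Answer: -15879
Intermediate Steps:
U(G) = 5/2 (U(G) = -5*(-3)/6 = -⅙*(-15) = 5/2)
(U((-2 + n(1, 1))/(7 + 4)) - 103)*158 = (5/2 - 103)*158 = -201/2*158 = -15879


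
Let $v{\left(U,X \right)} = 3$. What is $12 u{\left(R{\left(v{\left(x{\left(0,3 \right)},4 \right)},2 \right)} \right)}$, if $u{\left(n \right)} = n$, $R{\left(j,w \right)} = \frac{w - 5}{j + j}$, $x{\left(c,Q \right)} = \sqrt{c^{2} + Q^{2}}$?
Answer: $-6$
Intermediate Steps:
$x{\left(c,Q \right)} = \sqrt{Q^{2} + c^{2}}$
$R{\left(j,w \right)} = \frac{-5 + w}{2 j}$
$12 u{\left(R{\left(v{\left(x{\left(0,3 \right)},4 \right)},2 \right)} \right)} = 12 \frac{-5 + 2}{2 \cdot 3} = 12 \cdot \frac{1}{2} \cdot \frac{1}{3} \left(-3\right) = 12 \left(- \frac{1}{2}\right) = -6$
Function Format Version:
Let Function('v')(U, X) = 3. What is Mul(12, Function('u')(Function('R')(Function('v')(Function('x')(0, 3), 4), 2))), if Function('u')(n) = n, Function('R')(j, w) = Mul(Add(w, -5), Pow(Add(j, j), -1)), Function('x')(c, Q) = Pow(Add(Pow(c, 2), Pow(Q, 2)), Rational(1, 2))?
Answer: -6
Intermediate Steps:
Function('x')(c, Q) = Pow(Add(Pow(Q, 2), Pow(c, 2)), Rational(1, 2))
Function('R')(j, w) = Mul(Rational(1, 2), Pow(j, -1), Add(-5, w)) (Function('R')(j, w) = Mul(Add(-5, w), Pow(Mul(2, j), -1)) = Mul(Add(-5, w), Mul(Rational(1, 2), Pow(j, -1))) = Mul(Rational(1, 2), Pow(j, -1), Add(-5, w)))
Mul(12, Function('u')(Function('R')(Function('v')(Function('x')(0, 3), 4), 2))) = Mul(12, Mul(Rational(1, 2), Pow(3, -1), Add(-5, 2))) = Mul(12, Mul(Rational(1, 2), Rational(1, 3), -3)) = Mul(12, Rational(-1, 2)) = -6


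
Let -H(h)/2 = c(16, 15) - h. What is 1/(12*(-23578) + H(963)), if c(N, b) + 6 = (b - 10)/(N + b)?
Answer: -31/8710948 ≈ -3.5587e-6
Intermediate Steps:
c(N, b) = -6 + (-10 + b)/(N + b) (c(N, b) = -6 + (b - 10)/(N + b) = -6 + (-10 + b)/(N + b))
H(h) = 362/31 + 2*h (H(h) = -2*((-10 - 6*16 - 5*15)/(16 + 15) - h) = -2*((-10 - 96 - 75)/31 - h) = -2*((1/31)*(-181) - h) = -2*(-181/31 - h) = 362/31 + 2*h)
1/(12*(-23578) + H(963)) = 1/(12*(-23578) + (362/31 + 2*963)) = 1/(-282936 + (362/31 + 1926)) = 1/(-282936 + 60068/31) = 1/(-8710948/31) = -31/8710948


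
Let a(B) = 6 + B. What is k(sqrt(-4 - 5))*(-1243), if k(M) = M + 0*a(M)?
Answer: -3729*I ≈ -3729.0*I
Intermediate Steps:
k(M) = M (k(M) = M + 0*(6 + M) = M + 0 = M)
k(sqrt(-4 - 5))*(-1243) = sqrt(-4 - 5)*(-1243) = sqrt(-9)*(-1243) = (3*I)*(-1243) = -3729*I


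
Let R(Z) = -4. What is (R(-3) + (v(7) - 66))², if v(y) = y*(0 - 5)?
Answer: 11025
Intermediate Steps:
v(y) = -5*y (v(y) = y*(-5) = -5*y)
(R(-3) + (v(7) - 66))² = (-4 + (-5*7 - 66))² = (-4 + (-35 - 66))² = (-4 - 101)² = (-105)² = 11025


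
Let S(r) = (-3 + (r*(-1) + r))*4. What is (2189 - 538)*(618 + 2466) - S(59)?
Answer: 5091696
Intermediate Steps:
S(r) = -12 (S(r) = (-3 + (-r + r))*4 = (-3 + 0)*4 = -3*4 = -12)
(2189 - 538)*(618 + 2466) - S(59) = (2189 - 538)*(618 + 2466) - 1*(-12) = 1651*3084 + 12 = 5091684 + 12 = 5091696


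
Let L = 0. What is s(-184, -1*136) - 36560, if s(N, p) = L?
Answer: -36560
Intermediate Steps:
s(N, p) = 0
s(-184, -1*136) - 36560 = 0 - 36560 = -36560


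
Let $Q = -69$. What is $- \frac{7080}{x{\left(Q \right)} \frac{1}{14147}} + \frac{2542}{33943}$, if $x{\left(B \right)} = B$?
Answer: $\frac{1133252284026}{780689} \approx 1.4516 \cdot 10^{6}$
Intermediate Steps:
$- \frac{7080}{x{\left(Q \right)} \frac{1}{14147}} + \frac{2542}{33943} = - \frac{7080}{\left(-69\right) \frac{1}{14147}} + \frac{2542}{33943} = - \frac{7080}{\left(-69\right) \frac{1}{14147}} + 2542 \cdot \frac{1}{33943} = - \frac{7080}{- \frac{69}{14147}} + \frac{2542}{33943} = \left(-7080\right) \left(- \frac{14147}{69}\right) + \frac{2542}{33943} = \frac{33386920}{23} + \frac{2542}{33943} = \frac{1133252284026}{780689}$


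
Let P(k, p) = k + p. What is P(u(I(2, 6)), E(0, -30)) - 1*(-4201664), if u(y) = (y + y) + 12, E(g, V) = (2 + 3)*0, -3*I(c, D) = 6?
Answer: 4201672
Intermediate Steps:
I(c, D) = -2 (I(c, D) = -⅓*6 = -2)
E(g, V) = 0 (E(g, V) = 5*0 = 0)
u(y) = 12 + 2*y (u(y) = 2*y + 12 = 12 + 2*y)
P(u(I(2, 6)), E(0, -30)) - 1*(-4201664) = ((12 + 2*(-2)) + 0) - 1*(-4201664) = ((12 - 4) + 0) + 4201664 = (8 + 0) + 4201664 = 8 + 4201664 = 4201672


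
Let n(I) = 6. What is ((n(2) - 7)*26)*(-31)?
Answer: 806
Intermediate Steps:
((n(2) - 7)*26)*(-31) = ((6 - 7)*26)*(-31) = -1*26*(-31) = -26*(-31) = 806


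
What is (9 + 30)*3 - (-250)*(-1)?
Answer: -133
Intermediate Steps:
(9 + 30)*3 - (-250)*(-1) = 39*3 - 1*250 = 117 - 250 = -133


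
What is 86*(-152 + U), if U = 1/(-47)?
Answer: -614470/47 ≈ -13074.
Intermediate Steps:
U = -1/47 ≈ -0.021277
86*(-152 + U) = 86*(-152 - 1/47) = 86*(-7145/47) = -614470/47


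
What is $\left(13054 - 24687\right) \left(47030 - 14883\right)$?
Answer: $-373966051$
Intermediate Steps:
$\left(13054 - 24687\right) \left(47030 - 14883\right) = \left(-11633\right) 32147 = -373966051$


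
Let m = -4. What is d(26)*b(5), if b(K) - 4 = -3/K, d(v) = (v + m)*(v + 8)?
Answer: 12716/5 ≈ 2543.2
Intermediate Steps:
d(v) = (-4 + v)*(8 + v) (d(v) = (v - 4)*(v + 8) = (-4 + v)*(8 + v))
b(K) = 4 - 3/K
d(26)*b(5) = (-32 + 26² + 4*26)*(4 - 3/5) = (-32 + 676 + 104)*(4 - 3*⅕) = 748*(4 - ⅗) = 748*(17/5) = 12716/5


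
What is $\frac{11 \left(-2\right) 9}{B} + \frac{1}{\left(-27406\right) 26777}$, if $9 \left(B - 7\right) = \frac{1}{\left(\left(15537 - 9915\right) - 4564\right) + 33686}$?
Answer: $- \frac{45435476607168169}{1606305462309326} \approx -28.286$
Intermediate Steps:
$B = \frac{2188873}{312696}$ ($B = 7 + \frac{1}{9 \left(\left(\left(15537 - 9915\right) - 4564\right) + 33686\right)} = 7 + \frac{1}{9 \left(\left(5622 - 4564\right) + 33686\right)} = 7 + \frac{1}{9 \left(1058 + 33686\right)} = 7 + \frac{1}{9 \cdot 34744} = 7 + \frac{1}{9} \cdot \frac{1}{34744} = 7 + \frac{1}{312696} = \frac{2188873}{312696} \approx 7.0$)
$\frac{11 \left(-2\right) 9}{B} + \frac{1}{\left(-27406\right) 26777} = \frac{11 \left(-2\right) 9}{\frac{2188873}{312696}} + \frac{1}{\left(-27406\right) 26777} = \left(-22\right) 9 \cdot \frac{312696}{2188873} - \frac{1}{733850462} = \left(-198\right) \frac{312696}{2188873} - \frac{1}{733850462} = - \frac{61913808}{2188873} - \frac{1}{733850462} = - \frac{45435476607168169}{1606305462309326}$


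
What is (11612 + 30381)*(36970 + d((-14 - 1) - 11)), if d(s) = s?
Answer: 1551389392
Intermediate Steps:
(11612 + 30381)*(36970 + d((-14 - 1) - 11)) = (11612 + 30381)*(36970 + ((-14 - 1) - 11)) = 41993*(36970 + (-15 - 11)) = 41993*(36970 - 26) = 41993*36944 = 1551389392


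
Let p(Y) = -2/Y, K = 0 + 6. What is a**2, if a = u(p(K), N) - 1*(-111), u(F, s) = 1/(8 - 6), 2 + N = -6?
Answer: 49729/4 ≈ 12432.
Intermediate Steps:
N = -8 (N = -2 - 6 = -8)
K = 6
u(F, s) = 1/2
a = 223/2 (a = 1/2 - 1*(-111) = 1/2 + 111 = 223/2 ≈ 111.50)
a**2 = (223/2)**2 = 49729/4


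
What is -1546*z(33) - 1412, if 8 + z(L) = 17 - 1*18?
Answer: 12502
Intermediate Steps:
z(L) = -9 (z(L) = -8 + (17 - 1*18) = -8 + (17 - 18) = -8 - 1 = -9)
-1546*z(33) - 1412 = -1546*(-9) - 1412 = 13914 - 1412 = 12502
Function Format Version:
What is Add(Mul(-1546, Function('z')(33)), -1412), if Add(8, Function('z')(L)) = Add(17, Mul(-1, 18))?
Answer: 12502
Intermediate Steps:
Function('z')(L) = -9 (Function('z')(L) = Add(-8, Add(17, Mul(-1, 18))) = Add(-8, Add(17, -18)) = Add(-8, -1) = -9)
Add(Mul(-1546, Function('z')(33)), -1412) = Add(Mul(-1546, -9), -1412) = Add(13914, -1412) = 12502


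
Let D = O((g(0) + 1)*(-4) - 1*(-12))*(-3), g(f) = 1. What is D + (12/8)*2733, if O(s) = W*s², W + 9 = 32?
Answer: 5991/2 ≈ 2995.5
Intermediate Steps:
W = 23 (W = -9 + 32 = 23)
O(s) = 23*s²
D = -1104 (D = (23*((1 + 1)*(-4) - 1*(-12))²)*(-3) = (23*(2*(-4) + 12)²)*(-3) = (23*(-8 + 12)²)*(-3) = (23*4²)*(-3) = (23*16)*(-3) = 368*(-3) = -1104)
D + (12/8)*2733 = -1104 + (12/8)*2733 = -1104 + (12*(⅛))*2733 = -1104 + (3/2)*2733 = -1104 + 8199/2 = 5991/2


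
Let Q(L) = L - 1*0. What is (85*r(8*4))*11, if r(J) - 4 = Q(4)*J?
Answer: 123420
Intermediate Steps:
Q(L) = L (Q(L) = L + 0 = L)
r(J) = 4 + 4*J
(85*r(8*4))*11 = (85*(4 + 4*(8*4)))*11 = (85*(4 + 4*32))*11 = (85*(4 + 128))*11 = (85*132)*11 = 11220*11 = 123420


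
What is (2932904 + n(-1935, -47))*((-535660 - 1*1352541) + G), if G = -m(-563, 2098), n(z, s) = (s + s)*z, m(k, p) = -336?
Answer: -5880310574810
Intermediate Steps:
n(z, s) = 2*s*z (n(z, s) = (2*s)*z = 2*s*z)
G = 336 (G = -1*(-336) = 336)
(2932904 + n(-1935, -47))*((-535660 - 1*1352541) + G) = (2932904 + 2*(-47)*(-1935))*((-535660 - 1*1352541) + 336) = (2932904 + 181890)*((-535660 - 1352541) + 336) = 3114794*(-1888201 + 336) = 3114794*(-1887865) = -5880310574810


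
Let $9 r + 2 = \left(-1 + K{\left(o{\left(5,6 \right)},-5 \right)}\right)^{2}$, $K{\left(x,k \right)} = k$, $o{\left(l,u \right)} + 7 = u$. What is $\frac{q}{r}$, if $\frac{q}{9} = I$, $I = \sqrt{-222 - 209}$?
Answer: $\frac{81 i \sqrt{431}}{34} \approx 49.459 i$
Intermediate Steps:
$I = i \sqrt{431}$ ($I = \sqrt{-431} = i \sqrt{431} \approx 20.761 i$)
$q = 9 i \sqrt{431} \approx 186.84 i$
$o{\left(l,u \right)} = -7 + u$
$r = \frac{34}{9}$ ($r = - \frac{2}{9} + \frac{\left(-1 - 5\right)^{2}}{9} = - \frac{2}{9} + \frac{\left(-6\right)^{2}}{9} = - \frac{2}{9} + \frac{1}{9} \cdot 36 = - \frac{2}{9} + 4 = \frac{34}{9} \approx 3.7778$)
$\frac{q}{r} = \frac{9 i \sqrt{431}}{\frac{34}{9}} = 9 i \sqrt{431} \cdot \frac{9}{34} = \frac{81 i \sqrt{431}}{34}$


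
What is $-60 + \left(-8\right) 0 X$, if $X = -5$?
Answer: $-60$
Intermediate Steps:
$-60 + \left(-8\right) 0 X = -60 + \left(-8\right) 0 \left(-5\right) = -60 + 0 \left(-5\right) = -60 + 0 = -60$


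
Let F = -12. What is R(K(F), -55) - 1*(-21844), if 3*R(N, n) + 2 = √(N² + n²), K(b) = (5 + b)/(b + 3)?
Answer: 65530/3 + √245074/27 ≈ 21862.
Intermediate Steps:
K(b) = (5 + b)/(3 + b)
R(N, n) = -⅔ + √(N² + n²)/3
R(K(F), -55) - 1*(-21844) = (-⅔ + √(((5 - 12)/(3 - 12))² + (-55)²)/3) - 1*(-21844) = (-⅔ + √((-7/(-9))² + 3025)/3) + 21844 = (-⅔ + √((-⅑*(-7))² + 3025)/3) + 21844 = (-⅔ + √((7/9)² + 3025)/3) + 21844 = (-⅔ + √(49/81 + 3025)/3) + 21844 = (-⅔ + √(245074/81)/3) + 21844 = (-⅔ + (√245074/9)/3) + 21844 = (-⅔ + √245074/27) + 21844 = 65530/3 + √245074/27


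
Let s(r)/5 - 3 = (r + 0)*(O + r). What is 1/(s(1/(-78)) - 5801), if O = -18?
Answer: -6084/35194999 ≈ -0.00017287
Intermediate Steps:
s(r) = 15 + 5*r*(-18 + r) (s(r) = 15 + 5*((r + 0)*(-18 + r)) = 15 + 5*(r*(-18 + r)) = 15 + 5*r*(-18 + r))
1/(s(1/(-78)) - 5801) = 1/((15 - 90/(-78) + 5*(1/(-78))²) - 5801) = 1/((15 - 90*(-1/78) + 5*(-1/78)²) - 5801) = 1/((15 + 15/13 + 5*(1/6084)) - 5801) = 1/((15 + 15/13 + 5/6084) - 5801) = 1/(98285/6084 - 5801) = 1/(-35194999/6084) = -6084/35194999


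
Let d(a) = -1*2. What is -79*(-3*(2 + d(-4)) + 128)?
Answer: -10112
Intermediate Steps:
d(a) = -2
-79*(-3*(2 + d(-4)) + 128) = -79*(-3*(2 - 2) + 128) = -79*(-3*0 + 128) = -79*(0 + 128) = -79*128 = -10112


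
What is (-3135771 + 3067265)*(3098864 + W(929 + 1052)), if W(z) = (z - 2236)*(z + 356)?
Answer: -171465654074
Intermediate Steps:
W(z) = (-2236 + z)*(356 + z)
(-3135771 + 3067265)*(3098864 + W(929 + 1052)) = (-3135771 + 3067265)*(3098864 + (-796016 + (929 + 1052)² - 1880*(929 + 1052))) = -68506*(3098864 + (-796016 + 1981² - 1880*1981)) = -68506*(3098864 + (-796016 + 3924361 - 3724280)) = -68506*(3098864 - 595935) = -68506*2502929 = -171465654074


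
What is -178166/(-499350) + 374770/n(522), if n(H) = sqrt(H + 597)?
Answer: 89083/249675 + 374770*sqrt(1119)/1119 ≈ 11204.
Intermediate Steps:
n(H) = sqrt(597 + H)
-178166/(-499350) + 374770/n(522) = -178166/(-499350) + 374770/(sqrt(597 + 522)) = -178166*(-1/499350) + 374770/(sqrt(1119)) = 89083/249675 + 374770*(sqrt(1119)/1119) = 89083/249675 + 374770*sqrt(1119)/1119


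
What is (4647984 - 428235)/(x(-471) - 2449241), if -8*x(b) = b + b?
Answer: -16878996/9796493 ≈ -1.7230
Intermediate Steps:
x(b) = -b/4 (x(b) = -(b + b)/8 = -b/4)
(4647984 - 428235)/(x(-471) - 2449241) = (4647984 - 428235)/(-¼*(-471) - 2449241) = 4219749/(471/4 - 2449241) = 4219749/(-9796493/4) = 4219749*(-4/9796493) = -16878996/9796493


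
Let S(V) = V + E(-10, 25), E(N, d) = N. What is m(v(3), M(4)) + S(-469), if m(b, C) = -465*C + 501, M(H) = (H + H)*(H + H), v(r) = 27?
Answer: -29738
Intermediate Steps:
M(H) = 4*H² (M(H) = (2*H)*(2*H) = 4*H²)
m(b, C) = 501 - 465*C
S(V) = -10 + V (S(V) = V - 10 = -10 + V)
m(v(3), M(4)) + S(-469) = (501 - 1860*4²) + (-10 - 469) = (501 - 1860*16) - 479 = (501 - 465*64) - 479 = (501 - 29760) - 479 = -29259 - 479 = -29738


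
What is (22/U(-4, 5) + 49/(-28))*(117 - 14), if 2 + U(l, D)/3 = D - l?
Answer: -6077/84 ≈ -72.345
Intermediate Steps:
U(l, D) = -6 - 3*l + 3*D (U(l, D) = -6 + 3*(D - l) = -6 + (-3*l + 3*D) = -6 - 3*l + 3*D)
(22/U(-4, 5) + 49/(-28))*(117 - 14) = (22/(-6 - 3*(-4) + 3*5) + 49/(-28))*(117 - 14) = (22/(-6 + 12 + 15) + 49*(-1/28))*103 = (22/21 - 7/4)*103 = -59/84*103 = -6077/84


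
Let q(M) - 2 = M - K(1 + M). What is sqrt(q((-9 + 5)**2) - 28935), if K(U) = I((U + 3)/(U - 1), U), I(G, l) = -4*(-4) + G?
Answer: I*sqrt(115737)/2 ≈ 170.1*I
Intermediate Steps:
I(G, l) = 16 + G
K(U) = 16 + (3 + U)/(-1 + U) (K(U) = 16 + (U + 3)/(U - 1) = 16 + (3 + U)/(-1 + U))
q(M) = 2 + M - (4 + 17*M)/M (q(M) = 2 + (M - (-13 + 17*(1 + M))/(-1 + (1 + M))) = 2 + (M - (-13 + (17 + 17*M))/M) = 2 + (M - (4 + 17*M)/M) = 2 + M - (4 + 17*M)/M)
sqrt(q((-9 + 5)**2) - 28935) = sqrt((-15 + (-9 + 5)**2 - 4/(-9 + 5)**2) - 28935) = sqrt((-15 + (-4)**2 - 4/((-4)**2)) - 28935) = sqrt((-15 + 16 - 4/16) - 28935) = sqrt((-15 + 16 - 4*1/16) - 28935) = sqrt((-15 + 16 - 1/4) - 28935) = sqrt(3/4 - 28935) = sqrt(-115737/4) = I*sqrt(115737)/2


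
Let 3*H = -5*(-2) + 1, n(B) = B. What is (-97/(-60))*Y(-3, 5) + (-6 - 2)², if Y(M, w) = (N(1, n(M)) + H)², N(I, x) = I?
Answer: 13393/135 ≈ 99.207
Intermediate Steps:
H = 11/3 (H = (-5*(-2) + 1)/3 = (10 + 1)/3 = (⅓)*11 = 11/3 ≈ 3.6667)
Y(M, w) = 196/9 (Y(M, w) = (1 + 11/3)² = (14/3)² = 196/9)
(-97/(-60))*Y(-3, 5) + (-6 - 2)² = -97/(-60)*(196/9) + (-6 - 2)² = -97*(-1/60)*(196/9) + (-8)² = (97/60)*(196/9) + 64 = 4753/135 + 64 = 13393/135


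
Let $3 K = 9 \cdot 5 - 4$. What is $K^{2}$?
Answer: $\frac{1681}{9} \approx 186.78$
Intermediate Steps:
$K = \frac{41}{3}$ ($K = \frac{9 \cdot 5 - 4}{3} = \frac{45 - 4}{3} = \frac{1}{3} \cdot 41 = \frac{41}{3} \approx 13.667$)
$K^{2} = \left(\frac{41}{3}\right)^{2} = \frac{1681}{9}$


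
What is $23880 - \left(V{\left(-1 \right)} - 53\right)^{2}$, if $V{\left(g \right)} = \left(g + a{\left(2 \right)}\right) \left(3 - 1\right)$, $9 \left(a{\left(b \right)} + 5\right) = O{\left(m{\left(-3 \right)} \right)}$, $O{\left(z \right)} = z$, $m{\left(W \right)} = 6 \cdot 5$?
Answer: $\frac{184295}{9} \approx 20477.0$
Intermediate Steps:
$m{\left(W \right)} = 30$
$a{\left(b \right)} = - \frac{5}{3}$ ($a{\left(b \right)} = -5 + \frac{1}{9} \cdot 30 = -5 + \frac{10}{3} = - \frac{5}{3}$)
$V{\left(g \right)} = - \frac{10}{3} + 2 g$ ($V{\left(g \right)} = \left(g - \frac{5}{3}\right) \left(3 - 1\right) = \left(- \frac{5}{3} + g\right) 2 = - \frac{10}{3} + 2 g$)
$23880 - \left(V{\left(-1 \right)} - 53\right)^{2} = 23880 - \left(\left(- \frac{10}{3} + 2 \left(-1\right)\right) - 53\right)^{2} = 23880 - \left(\left(- \frac{10}{3} - 2\right) - 53\right)^{2} = 23880 - \left(- \frac{16}{3} - 53\right)^{2} = 23880 - \left(- \frac{175}{3}\right)^{2} = 23880 - \frac{30625}{9} = \frac{184295}{9}$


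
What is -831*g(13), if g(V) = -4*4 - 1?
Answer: 14127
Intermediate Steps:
g(V) = -17 (g(V) = -16 - 1 = -17)
-831*g(13) = -831*(-17) = 14127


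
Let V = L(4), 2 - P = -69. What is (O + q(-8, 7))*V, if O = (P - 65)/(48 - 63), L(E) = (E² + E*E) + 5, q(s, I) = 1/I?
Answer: -333/35 ≈ -9.5143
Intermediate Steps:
P = 71 (P = 2 - 1*(-69) = 2 + 69 = 71)
L(E) = 5 + 2*E² (L(E) = (E² + E²) + 5 = 2*E² + 5 = 5 + 2*E²)
O = -⅖ (O = (71 - 65)/(48 - 63) = 6/(-15) = 6*(-1/15) = -⅖ ≈ -0.40000)
V = 37 (V = 5 + 2*4² = 5 + 2*16 = 5 + 32 = 37)
(O + q(-8, 7))*V = (-⅖ + 1/7)*37 = (-⅖ + ⅐)*37 = -9/35*37 = -333/35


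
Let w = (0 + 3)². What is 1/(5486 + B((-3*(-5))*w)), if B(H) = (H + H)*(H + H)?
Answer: 1/78386 ≈ 1.2757e-5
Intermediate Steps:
w = 9 (w = 3² = 9)
B(H) = 4*H² (B(H) = (2*H)*(2*H) = 4*H²)
1/(5486 + B((-3*(-5))*w)) = 1/(5486 + 4*(-3*(-5)*9)²) = 1/(5486 + 4*(15*9)²) = 1/(5486 + 4*135²) = 1/(5486 + 4*18225) = 1/(5486 + 72900) = 1/78386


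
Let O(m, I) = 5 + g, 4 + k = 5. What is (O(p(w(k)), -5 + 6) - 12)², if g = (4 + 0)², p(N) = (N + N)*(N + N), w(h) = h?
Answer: 81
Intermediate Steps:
k = 1 (k = -4 + 5 = 1)
p(N) = 4*N² (p(N) = (2*N)*(2*N) = 4*N²)
g = 16 (g = 4² = 16)
O(m, I) = 21 (O(m, I) = 5 + 16 = 21)
(O(p(w(k)), -5 + 6) - 12)² = (21 - 12)² = 9² = 81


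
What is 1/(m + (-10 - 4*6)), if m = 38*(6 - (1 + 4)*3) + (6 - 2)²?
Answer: -1/360 ≈ -0.0027778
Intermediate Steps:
m = -326 (m = 38*(6 - 5*3) + 4² = 38*(6 - 1*15) + 16 = 38*(6 - 15) + 16 = 38*(-9) + 16 = -342 + 16 = -326)
1/(m + (-10 - 4*6)) = 1/(-326 + (-10 - 4*6)) = 1/(-326 + (-10 - 24)) = 1/(-326 - 34) = 1/(-360) = -1/360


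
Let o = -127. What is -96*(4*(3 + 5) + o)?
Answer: 9120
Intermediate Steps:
-96*(4*(3 + 5) + o) = -96*(4*(3 + 5) - 127) = -96*(4*8 - 127) = -96*(32 - 127) = -96*(-95) = 9120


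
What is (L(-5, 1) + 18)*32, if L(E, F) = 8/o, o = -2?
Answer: 448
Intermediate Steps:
L(E, F) = -4 (L(E, F) = 8/(-2) = 8*(-1/2) = -4)
(L(-5, 1) + 18)*32 = (-4 + 18)*32 = 14*32 = 448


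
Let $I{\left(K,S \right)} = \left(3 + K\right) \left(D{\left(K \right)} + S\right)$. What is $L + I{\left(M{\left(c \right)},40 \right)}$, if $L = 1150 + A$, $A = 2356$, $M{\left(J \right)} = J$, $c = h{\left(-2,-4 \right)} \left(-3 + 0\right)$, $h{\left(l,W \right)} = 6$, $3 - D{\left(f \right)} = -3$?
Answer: $2816$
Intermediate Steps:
$D{\left(f \right)} = 6$ ($D{\left(f \right)} = 3 - -3 = 3 + 3 = 6$)
$c = -18$ ($c = 6 \left(-3 + 0\right) = 6 \left(-3\right) = -18$)
$I{\left(K,S \right)} = \left(3 + K\right) \left(6 + S\right)$
$L = 3506$ ($L = 1150 + 2356 = 3506$)
$L + I{\left(M{\left(c \right)},40 \right)} = 3506 + \left(18 + 3 \cdot 40 + 6 \left(-18\right) - 720\right) = 3506 + \left(18 + 120 - 108 - 720\right) = 3506 - 690 = 2816$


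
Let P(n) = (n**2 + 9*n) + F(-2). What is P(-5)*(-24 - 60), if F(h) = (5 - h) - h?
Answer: 924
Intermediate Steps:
F(h) = 5 - 2*h
P(n) = 9 + n**2 + 9*n (P(n) = (n**2 + 9*n) + (5 - 2*(-2)) = (n**2 + 9*n) + (5 + 4) = (n**2 + 9*n) + 9 = 9 + n**2 + 9*n)
P(-5)*(-24 - 60) = (9 + (-5)**2 + 9*(-5))*(-24 - 60) = (9 + 25 - 45)*(-84) = -11*(-84) = 924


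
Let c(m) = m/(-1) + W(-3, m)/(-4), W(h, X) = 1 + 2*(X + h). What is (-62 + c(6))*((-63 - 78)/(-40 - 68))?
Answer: -1457/16 ≈ -91.063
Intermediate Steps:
W(h, X) = 1 + 2*X + 2*h (W(h, X) = 1 + (2*X + 2*h) = 1 + 2*X + 2*h)
c(m) = 5/4 - 3*m/2 (c(m) = m/(-1) + (1 + 2*m + 2*(-3))/(-4) = m*(-1) + (1 + 2*m - 6)*(-1/4) = -m + (-5 + 2*m)*(-1/4) = -m + (5/4 - m/2) = 5/4 - 3*m/2)
(-62 + c(6))*((-63 - 78)/(-40 - 68)) = (-62 + (5/4 - 3/2*6))*((-63 - 78)/(-40 - 68)) = (-62 + (5/4 - 9))*(-141/(-108)) = (-62 - 31/4)*(-141*(-1/108)) = -279/4*47/36 = -1457/16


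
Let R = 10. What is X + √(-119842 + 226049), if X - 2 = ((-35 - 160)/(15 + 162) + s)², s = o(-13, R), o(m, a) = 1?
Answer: 6998/3481 + √106207 ≈ 327.90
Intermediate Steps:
s = 1
X = 6998/3481 (X = 2 + ((-35 - 160)/(15 + 162) + 1)² = 2 + (-195/177 + 1)² = 2 + (-195*1/177 + 1)² = 2 + (-65/59 + 1)² = 2 + (-6/59)² = 2 + 36/3481 = 6998/3481 ≈ 2.0103)
X + √(-119842 + 226049) = 6998/3481 + √(-119842 + 226049) = 6998/3481 + √106207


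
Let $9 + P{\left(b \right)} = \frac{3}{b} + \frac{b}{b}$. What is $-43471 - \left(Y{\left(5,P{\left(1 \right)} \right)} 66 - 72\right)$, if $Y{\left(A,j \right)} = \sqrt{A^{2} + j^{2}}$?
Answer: $-43399 - 330 \sqrt{2} \approx -43866.0$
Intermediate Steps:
$P{\left(b \right)} = -8 + \frac{3}{b}$ ($P{\left(b \right)} = -9 + \left(\frac{3}{b} + \frac{b}{b}\right) = -9 + \left(\frac{3}{b} + 1\right) = -9 + \left(1 + \frac{3}{b}\right) = -8 + \frac{3}{b}$)
$-43471 - \left(Y{\left(5,P{\left(1 \right)} \right)} 66 - 72\right) = -43471 - \left(\sqrt{5^{2} + \left(-8 + \frac{3}{1}\right)^{2}} \cdot 66 - 72\right) = -43471 - \left(\sqrt{25 + \left(-8 + 3 \cdot 1\right)^{2}} \cdot 66 - 72\right) = -43471 - \left(\sqrt{25 + \left(-8 + 3\right)^{2}} \cdot 66 - 72\right) = -43471 - \left(\sqrt{25 + \left(-5\right)^{2}} \cdot 66 - 72\right) = -43471 - \left(\sqrt{25 + 25} \cdot 66 - 72\right) = -43471 - \left(\sqrt{50} \cdot 66 - 72\right) = -43471 - \left(5 \sqrt{2} \cdot 66 - 72\right) = -43471 - \left(330 \sqrt{2} - 72\right) = -43471 - \left(-72 + 330 \sqrt{2}\right) = -43471 + \left(72 - 330 \sqrt{2}\right) = -43399 - 330 \sqrt{2}$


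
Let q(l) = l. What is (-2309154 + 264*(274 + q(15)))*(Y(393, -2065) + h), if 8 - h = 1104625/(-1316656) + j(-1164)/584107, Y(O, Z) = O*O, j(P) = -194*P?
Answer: -132618682706864394375567/384533993096 ≈ -3.4488e+11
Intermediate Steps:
Y(O, Z) = O**2
h = 6500441093115/769067986192 (h = 8 - (1104625/(-1316656) - 194*(-1164)/584107) = 8 - (1104625*(-1/1316656) + 225816*(1/584107)) = 8 - (-1104625/1316656 + 225816/584107) = 8 - 1*(-347897203579/769067986192) = 8 + 347897203579/769067986192 = 6500441093115/769067986192 ≈ 8.4524)
(-2309154 + 264*(274 + q(15)))*(Y(393, -2065) + h) = (-2309154 + 264*(274 + 15))*(393**2 + 6500441093115/769067986192) = (-2309154 + 264*289)*(154449 + 6500441093115/769067986192) = (-2309154 + 76296)*(118788281840461323/769067986192) = -2232858*118788281840461323/769067986192 = -132618682706864394375567/384533993096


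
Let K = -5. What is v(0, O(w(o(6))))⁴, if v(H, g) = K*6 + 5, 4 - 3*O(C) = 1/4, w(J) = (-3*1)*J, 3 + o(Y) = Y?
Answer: 390625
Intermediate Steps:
o(Y) = -3 + Y
w(J) = -3*J
O(C) = 5/4 (O(C) = 4/3 - 1/(3*4) = 4/3 - ⅓*¼ = 4/3 - 1/12 = 5/4)
v(H, g) = -25 (v(H, g) = -5*6 + 5 = -30 + 5 = -25)
v(0, O(w(o(6))))⁴ = (-25)⁴ = 390625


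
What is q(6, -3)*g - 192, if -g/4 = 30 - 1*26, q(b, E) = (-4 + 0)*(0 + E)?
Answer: -384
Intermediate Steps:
q(b, E) = -4*E
g = -16 (g = -4*(30 - 1*26) = -4*(30 - 26) = -4*4 = -16)
q(6, -3)*g - 192 = -4*(-3)*(-16) - 192 = 12*(-16) - 192 = -192 - 192 = -384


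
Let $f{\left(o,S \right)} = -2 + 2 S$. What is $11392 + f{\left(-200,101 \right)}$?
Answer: $11592$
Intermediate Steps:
$11392 + f{\left(-200,101 \right)} = 11392 + \left(-2 + 2 \cdot 101\right) = 11392 + \left(-2 + 202\right) = 11392 + 200 = 11592$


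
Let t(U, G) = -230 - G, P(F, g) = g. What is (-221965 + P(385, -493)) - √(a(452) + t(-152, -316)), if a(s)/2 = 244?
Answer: -222458 - √574 ≈ -2.2248e+5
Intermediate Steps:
a(s) = 488 (a(s) = 2*244 = 488)
(-221965 + P(385, -493)) - √(a(452) + t(-152, -316)) = (-221965 - 493) - √(488 + (-230 - 1*(-316))) = -222458 - √(488 + (-230 + 316)) = -222458 - √(488 + 86) = -222458 - √574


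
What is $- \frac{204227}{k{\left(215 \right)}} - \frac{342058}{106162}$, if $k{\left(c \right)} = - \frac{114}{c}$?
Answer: $\frac{2330703780899}{6051234} \approx 3.8516 \cdot 10^{5}$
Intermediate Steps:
$- \frac{204227}{k{\left(215 \right)}} - \frac{342058}{106162} = - \frac{204227}{\left(-114\right) \frac{1}{215}} - \frac{342058}{106162} = - \frac{204227}{\left(-114\right) \frac{1}{215}} - \frac{171029}{53081} = - \frac{204227}{- \frac{114}{215}} - \frac{171029}{53081} = \left(-204227\right) \left(- \frac{215}{114}\right) - \frac{171029}{53081} = \frac{43908805}{114} - \frac{171029}{53081} = \frac{2330703780899}{6051234}$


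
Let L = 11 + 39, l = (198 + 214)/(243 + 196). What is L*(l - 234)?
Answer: -5115700/439 ≈ -11653.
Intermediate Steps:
l = 412/439 ≈ 0.93850
L = 50
L*(l - 234) = 50*(412/439 - 234) = 50*(-102314/439) = -5115700/439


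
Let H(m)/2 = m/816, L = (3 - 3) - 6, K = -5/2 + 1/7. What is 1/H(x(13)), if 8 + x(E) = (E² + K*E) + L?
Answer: 5712/1741 ≈ 3.2809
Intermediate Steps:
K = -33/14 (K = -5*½ + 1*(⅐) = -5/2 + ⅐ = -33/14 ≈ -2.3571)
L = -6 (L = 0 - 6 = -6)
x(E) = -14 + E² - 33*E/14 (x(E) = -8 + ((E² - 33*E/14) - 6) = -8 + (-6 + E² - 33*E/14) = -14 + E² - 33*E/14)
H(m) = m/408 (H(m) = 2*(m/816) = m/408)
1/H(x(13)) = 1/((-14 + 13² - 33/14*13)/408) = 1/((-14 + 169 - 429/14)/408) = 1/((1/408)*(1741/14)) = 1/(1741/5712) = 5712/1741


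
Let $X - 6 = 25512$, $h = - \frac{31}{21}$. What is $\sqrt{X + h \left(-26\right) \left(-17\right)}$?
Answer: $\frac{8 \sqrt{171339}}{21} \approx 157.69$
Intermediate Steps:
$h = - \frac{31}{21}$ ($h = \left(-31\right) \frac{1}{21} = - \frac{31}{21} \approx -1.4762$)
$X = 25518$ ($X = 6 + 25512 = 25518$)
$\sqrt{X + h \left(-26\right) \left(-17\right)} = \sqrt{25518 + \left(- \frac{31}{21}\right) \left(-26\right) \left(-17\right)} = \sqrt{25518 + \frac{806}{21} \left(-17\right)} = \sqrt{25518 - \frac{13702}{21}} = \sqrt{\frac{522176}{21}} = \frac{8 \sqrt{171339}}{21}$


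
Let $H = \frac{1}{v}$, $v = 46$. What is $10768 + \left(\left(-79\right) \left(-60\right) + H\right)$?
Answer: $\frac{713369}{46} \approx 15508.0$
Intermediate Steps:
$H = \frac{1}{46} \approx 0.021739$
$10768 + \left(\left(-79\right) \left(-60\right) + H\right) = 10768 + \left(\left(-79\right) \left(-60\right) + \frac{1}{46}\right) = 10768 + \left(4740 + \frac{1}{46}\right) = 10768 + \frac{218041}{46} = \frac{713369}{46}$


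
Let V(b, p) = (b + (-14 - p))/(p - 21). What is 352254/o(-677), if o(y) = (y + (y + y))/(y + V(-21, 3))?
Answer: 713196932/6093 ≈ 1.1705e+5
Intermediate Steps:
V(b, p) = (-14 + b - p)/(-21 + p)
o(y) = 3*y/(19/9 + y) (o(y) = (y + (y + y))/(y + (-14 - 21 - 1*3)/(-21 + 3)) = (y + 2*y)/(y + (-14 - 21 - 3)/(-18)) = (3*y)/(y - 1/18*(-38)) = (3*y)/(y + 19/9) = (3*y)/(19/9 + y) = 3*y/(19/9 + y))
352254/o(-677) = 352254/((27*(-677)/(19 + 9*(-677)))) = 352254/((27*(-677)/(19 - 6093))) = 352254/((27*(-677)/(-6074))) = 352254/((27*(-677)*(-1/6074))) = 352254/(18279/6074) = 352254*(6074/18279) = 713196932/6093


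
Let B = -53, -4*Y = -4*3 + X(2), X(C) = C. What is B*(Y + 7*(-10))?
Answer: 7155/2 ≈ 3577.5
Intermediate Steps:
Y = 5/2 (Y = -(-4*3 + 2)/4 = -(-12 + 2)/4 = -¼*(-10) = 5/2 ≈ 2.5000)
B*(Y + 7*(-10)) = -53*(5/2 + 7*(-10)) = -53*(5/2 - 70) = -53*(-135/2) = 7155/2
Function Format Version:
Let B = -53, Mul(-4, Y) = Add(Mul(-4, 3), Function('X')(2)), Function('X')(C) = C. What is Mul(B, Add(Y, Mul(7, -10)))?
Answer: Rational(7155, 2) ≈ 3577.5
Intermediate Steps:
Y = Rational(5, 2) (Y = Mul(Rational(-1, 4), Add(Mul(-4, 3), 2)) = Mul(Rational(-1, 4), Add(-12, 2)) = Mul(Rational(-1, 4), -10) = Rational(5, 2) ≈ 2.5000)
Mul(B, Add(Y, Mul(7, -10))) = Mul(-53, Add(Rational(5, 2), Mul(7, -10))) = Mul(-53, Add(Rational(5, 2), -70)) = Mul(-53, Rational(-135, 2)) = Rational(7155, 2)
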